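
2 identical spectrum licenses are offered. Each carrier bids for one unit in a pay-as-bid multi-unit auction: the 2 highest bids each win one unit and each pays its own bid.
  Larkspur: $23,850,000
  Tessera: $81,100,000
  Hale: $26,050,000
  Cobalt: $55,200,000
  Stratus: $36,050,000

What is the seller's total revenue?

Total revenue: $136,300,000

Bids ranked high→low: 81,100,000 (Tessera), 55,200,000 (Cobalt), 36,050,000 (Stratus), 26,050,000 (Hale), …
Top 2: Tessera, Cobalt.
Total revenue = 81,100,000 + 55,200,000 = $136,300,000.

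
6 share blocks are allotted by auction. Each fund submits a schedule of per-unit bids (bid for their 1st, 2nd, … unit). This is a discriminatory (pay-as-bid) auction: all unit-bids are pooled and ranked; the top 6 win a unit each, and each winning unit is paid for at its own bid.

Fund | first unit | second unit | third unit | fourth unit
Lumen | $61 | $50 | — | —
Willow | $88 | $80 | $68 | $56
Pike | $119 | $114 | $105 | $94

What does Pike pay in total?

Merging the schedules and taking the best 6: 119 (Pike-1), 114 (Pike-2), 105 (Pike-3), 94 (Pike-4), 88 (Willow-1), 80 (Willow-2)
Next rejected bid: $68 (not a price — pay-as-bid).
Pike's winning unit-bids: 119 + 114 + 105 + 94 = $432.

Pike pays $432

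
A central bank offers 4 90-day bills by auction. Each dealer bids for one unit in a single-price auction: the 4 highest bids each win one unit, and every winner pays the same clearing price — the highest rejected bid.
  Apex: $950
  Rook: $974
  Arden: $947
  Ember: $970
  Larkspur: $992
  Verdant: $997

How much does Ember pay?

Ember pays $950

Ordering the bids: 997 (Verdant), 992 (Larkspur), 974 (Rook), 970 (Ember), 950 (Apex), 947 (Arden)
Top 4: Verdant, Larkspur, Rook, Ember.
Highest unsuccessful bid: $950 → clearing price.
Ember wins → pays $950.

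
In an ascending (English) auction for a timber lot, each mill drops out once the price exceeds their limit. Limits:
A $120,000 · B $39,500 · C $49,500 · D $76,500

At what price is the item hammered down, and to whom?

Ascending (English) auction: the price rises until one bidder remains; the winner pays the price at which the last rival dropped out.
Sorting limits: 120,000 (A) > 76,500 (D) > 49,500 (C) > 39,500 (B)
Bidding ends when D exits at $76,500; A takes it.

A wins at $76,500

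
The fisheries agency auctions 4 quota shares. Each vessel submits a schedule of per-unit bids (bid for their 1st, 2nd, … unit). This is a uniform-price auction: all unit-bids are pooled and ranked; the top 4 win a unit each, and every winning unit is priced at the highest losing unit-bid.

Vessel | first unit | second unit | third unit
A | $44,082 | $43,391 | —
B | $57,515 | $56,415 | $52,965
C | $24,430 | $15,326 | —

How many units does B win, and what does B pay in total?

B: 3 units, pays $130,173

Merging the schedules and taking the best 4: 57,515 (B-1), 56,415 (B-2), 52,965 (B-3), 44,082 (A-1)
The (k+1)-th unit-bid is $43,391.
B wins 3 unit(s) at $43,391 each.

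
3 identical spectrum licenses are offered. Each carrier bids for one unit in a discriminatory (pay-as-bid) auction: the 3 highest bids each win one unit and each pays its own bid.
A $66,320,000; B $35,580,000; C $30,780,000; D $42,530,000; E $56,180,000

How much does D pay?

Sorting: 66,320,000 (A), 56,180,000 (E), 42,530,000 (D), 35,580,000 (B), 30,780,000 (C)
Winners (3 units): A, E, D.
D wins → own bid $42,530,000.

D pays $42,530,000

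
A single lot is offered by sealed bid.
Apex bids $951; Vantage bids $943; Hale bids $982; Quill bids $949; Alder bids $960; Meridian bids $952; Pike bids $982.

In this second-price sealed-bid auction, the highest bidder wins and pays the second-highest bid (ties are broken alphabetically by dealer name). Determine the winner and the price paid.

Hale pays $982

Bids in order: 982 (Hale) > 982 (Pike) > 960 (Alder) > 952 (Meridian) > 951 (Apex) > 949 (Quill) > …
Tie at $982 → Hale wins by tie-break.
Second-price: Hale pays Pike's bid of $982.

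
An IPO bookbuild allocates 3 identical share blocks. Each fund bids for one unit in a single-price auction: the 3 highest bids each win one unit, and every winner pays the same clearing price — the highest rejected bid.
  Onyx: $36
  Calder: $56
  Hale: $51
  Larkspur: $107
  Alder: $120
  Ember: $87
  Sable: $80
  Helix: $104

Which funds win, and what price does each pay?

Alder, Larkspur, Helix; each pays $87

Ordering the bids: 120 (Alder), 107 (Larkspur), 104 (Helix), 87 (Ember), 80 (Sable), …
Top 3: Alder, Larkspur, Helix.
Highest unsuccessful bid: $87 → clearing price.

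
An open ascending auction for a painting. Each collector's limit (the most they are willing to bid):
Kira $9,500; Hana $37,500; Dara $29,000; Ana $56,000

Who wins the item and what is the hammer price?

Ana wins at $37,500

Open ascending-bid auction: the price rises until one bidder remains; the winner pays the price at which the last rival dropped out.
Limits in order: 56,000 (Ana) > 37,500 (Hana) > 29,000 (Dara) > 9,500 (Kira)
Bidding ends when Hana exits at $37,500; Ana takes it.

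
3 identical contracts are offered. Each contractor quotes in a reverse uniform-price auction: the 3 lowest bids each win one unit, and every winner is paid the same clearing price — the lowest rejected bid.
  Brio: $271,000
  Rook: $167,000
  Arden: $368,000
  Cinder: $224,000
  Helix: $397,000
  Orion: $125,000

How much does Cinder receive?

Ordering the bids: 125,000 (Orion), 167,000 (Rook), 224,000 (Cinder), 271,000 (Brio), 368,000 (Arden), …
Lowest 3: Orion, Rook, Cinder.
Lowest unsuccessful bid: $271,000 → clearing price.
Cinder wins → is paid $271,000.

Cinder is paid $271,000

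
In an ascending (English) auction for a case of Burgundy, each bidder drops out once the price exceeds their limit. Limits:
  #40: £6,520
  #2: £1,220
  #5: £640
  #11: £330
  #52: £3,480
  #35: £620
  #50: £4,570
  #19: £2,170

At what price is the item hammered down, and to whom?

#40 wins at £4,570

Limits in order: 6,520 (#40) > 4,570 (#50) > 3,480 (#52) > 2,170 (#19) > 1,220 (#2) > 640 (#5) > …
Once the price passes £4,570, only #40 is left; the hammer falls at #50's limit of £4,570.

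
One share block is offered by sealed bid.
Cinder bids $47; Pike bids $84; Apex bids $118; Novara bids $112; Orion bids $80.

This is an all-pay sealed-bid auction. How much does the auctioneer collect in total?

Bids ranked: 118 (Apex) > 112 (Novara) > 84 (Pike) > 80 (Orion) > 47 (Cinder)
Apex wins with the top bid; all bids are sunk regardless.
Every bidder forfeits their bid regardless of winning.
Revenue = 47 + 84 + 118 + 112 + 80 = $441.

Total revenue: $441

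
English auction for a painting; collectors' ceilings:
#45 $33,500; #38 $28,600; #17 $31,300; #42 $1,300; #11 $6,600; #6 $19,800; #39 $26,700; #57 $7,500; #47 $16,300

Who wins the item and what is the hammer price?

Sorting limits: 33,500 (#45) > 31,300 (#17) > 28,600 (#38) > 26,700 (#39) > 19,800 (#6) > 16,300 (#47) > …
Once the price passes $31,300, only #45 is left; the hammer falls at #17's limit of $31,300.

#45 wins at $31,300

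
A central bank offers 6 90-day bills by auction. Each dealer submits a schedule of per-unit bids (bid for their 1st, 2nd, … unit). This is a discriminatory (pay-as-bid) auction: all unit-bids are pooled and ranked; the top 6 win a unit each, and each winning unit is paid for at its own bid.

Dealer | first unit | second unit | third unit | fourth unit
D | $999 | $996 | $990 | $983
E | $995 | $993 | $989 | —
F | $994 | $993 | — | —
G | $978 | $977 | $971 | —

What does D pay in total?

Pooled unit-bids ranked (top 6): 999 (D-1), 996 (D-2), 995 (E-1), 994 (F-1), 993 (E-2), 993 (F-2)
Next rejected bid: $990 (not a price — pay-as-bid).
D's winning unit-bids: 999 + 996 = $1,995.

D pays $1,995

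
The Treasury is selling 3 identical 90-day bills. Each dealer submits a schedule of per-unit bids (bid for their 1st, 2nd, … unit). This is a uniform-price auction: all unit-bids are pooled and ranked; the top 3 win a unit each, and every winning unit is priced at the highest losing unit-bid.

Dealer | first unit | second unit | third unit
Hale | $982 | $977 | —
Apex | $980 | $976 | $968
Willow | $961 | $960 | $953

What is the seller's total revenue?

All unit-bids, highest first — top 3: 982 (Hale-1), 980 (Apex-1), 977 (Hale-2)
The (k+1)-th unit-bid is $976.
Allocation: Apex 1, Hale 2. Every unit priced at $976.
Revenue = 3 × 976 = $2,928.

Total revenue: $2,928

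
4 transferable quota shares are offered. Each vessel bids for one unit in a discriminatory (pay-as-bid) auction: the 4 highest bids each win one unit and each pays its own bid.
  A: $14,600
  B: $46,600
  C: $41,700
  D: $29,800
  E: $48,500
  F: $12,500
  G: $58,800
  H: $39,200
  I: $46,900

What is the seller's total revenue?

Total revenue: $200,800

Sorting: 58,800 (G), 48,500 (E), 46,900 (I), 46,600 (B), 41,700 (C), 39,200 (H), …
Winners (4 units): G, E, I, B.
Total revenue = 58,800 + 48,500 + 46,900 + 46,600 = $200,800.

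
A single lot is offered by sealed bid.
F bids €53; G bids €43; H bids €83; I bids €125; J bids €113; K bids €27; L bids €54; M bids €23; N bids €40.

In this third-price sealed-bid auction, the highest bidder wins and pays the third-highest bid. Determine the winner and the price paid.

Sorting bids: 125 (I) > 113 (J) > 83 (H) > 54 (L) > 53 (F) > 43 (G) > …
I is highest; pays the third-highest bid, €83.

I pays €83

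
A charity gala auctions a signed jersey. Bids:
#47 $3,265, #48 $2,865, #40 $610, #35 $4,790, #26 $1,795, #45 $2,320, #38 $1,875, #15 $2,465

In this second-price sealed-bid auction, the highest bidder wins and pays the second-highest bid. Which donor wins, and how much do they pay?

Second-price sealed-bid auction: the highest bidder wins and pays the second-highest bid.
Bids in order: 4,790 (#35) > 3,265 (#47) > 2,865 (#48) > 2,465 (#15) > 2,320 (#45) > 1,875 (#38) > …
Second-price: #35 pays #47's bid of $3,265.

#35 pays $3,265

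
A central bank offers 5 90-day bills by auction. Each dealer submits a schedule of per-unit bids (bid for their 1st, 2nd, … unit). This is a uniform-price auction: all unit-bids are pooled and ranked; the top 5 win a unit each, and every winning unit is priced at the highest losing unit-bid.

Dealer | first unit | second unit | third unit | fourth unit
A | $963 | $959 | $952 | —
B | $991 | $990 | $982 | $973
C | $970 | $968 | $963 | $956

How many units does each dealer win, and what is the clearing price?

All unit-bids, highest first — top 5: 991 (B-1), 990 (B-2), 982 (B-3), 973 (B-4), 970 (C-1)
First bid not allocated: $968.
Allocation: B 4, C 1.

B 4, C 1; clearing price $968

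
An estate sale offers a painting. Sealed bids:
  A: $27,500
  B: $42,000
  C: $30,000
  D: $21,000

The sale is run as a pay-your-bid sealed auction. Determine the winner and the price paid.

Bids ranked: 42,000 (B) > 30,000 (C) > 27,500 (A) > 21,000 (D)
B is highest → pays own bid, $42,000.

B pays $42,000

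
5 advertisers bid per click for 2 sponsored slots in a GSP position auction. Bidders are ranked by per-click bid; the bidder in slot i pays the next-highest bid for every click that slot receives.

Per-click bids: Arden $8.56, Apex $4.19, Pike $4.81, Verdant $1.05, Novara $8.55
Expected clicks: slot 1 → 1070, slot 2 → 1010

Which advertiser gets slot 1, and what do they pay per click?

Sorting advertisers: $8.56 (Arden) > $8.55 (Novara) > $4.81 (Pike) > …
Slot 1 goes to the first-ranked bidder, Arden, who pays the next bid down: $8.55/click.

Arden; $8.55 per click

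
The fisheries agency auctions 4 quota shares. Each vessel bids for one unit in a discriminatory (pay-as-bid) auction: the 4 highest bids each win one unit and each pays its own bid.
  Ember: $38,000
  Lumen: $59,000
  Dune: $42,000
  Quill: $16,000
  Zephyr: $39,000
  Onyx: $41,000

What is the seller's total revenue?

Sorting: 59,000 (Lumen), 42,000 (Dune), 41,000 (Onyx), 39,000 (Zephyr), 38,000 (Ember), 16,000 (Quill)
The 4 highest are Lumen, Dune, Onyx, Zephyr.
Total revenue = 59,000 + 42,000 + 41,000 + 39,000 = $181,000.

Total revenue: $181,000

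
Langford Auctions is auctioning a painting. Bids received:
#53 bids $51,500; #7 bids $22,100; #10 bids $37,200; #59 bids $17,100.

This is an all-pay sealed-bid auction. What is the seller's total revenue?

Total revenue: $127,900

Bids in order: 51,500 (#53) > 37,200 (#10) > 22,100 (#7) > 17,100 (#59)
Every bidder forfeits their bid regardless of winning.
Revenue = 51,500 + 22,100 + 37,200 + 17,100 = $127,900.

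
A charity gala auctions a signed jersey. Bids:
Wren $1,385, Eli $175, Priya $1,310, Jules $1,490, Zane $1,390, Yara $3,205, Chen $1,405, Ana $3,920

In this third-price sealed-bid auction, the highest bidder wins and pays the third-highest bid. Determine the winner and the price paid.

Third-price sealed-bid auction: the highest bidder wins and pays the third-highest bid.
Sorting bids: 3,920 (Ana) > 3,205 (Yara) > 1,490 (Jules) > 1,405 (Chen) > 1,390 (Zane) > 1,385 (Wren) > …
Ana is highest; pays the third-highest bid, $1,490.

Ana pays $1,490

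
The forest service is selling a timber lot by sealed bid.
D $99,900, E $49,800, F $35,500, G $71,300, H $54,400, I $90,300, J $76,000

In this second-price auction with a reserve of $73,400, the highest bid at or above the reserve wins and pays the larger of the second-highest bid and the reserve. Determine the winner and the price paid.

Second-price auction with a reserve of $73,400: the highest bid at or above the reserve wins and pays the larger of the second-highest bid and the reserve.
Bids ranked: 99,900 (D) > 90,300 (I) > 76,000 (J) > 71,300 (G) > 54,400 (H) > 49,800 (E) > …
D has the top bid at or above the reserve ($99,900).
Second-highest bid $90,300 exceeds the reserve $73,400 → payment $90,300.

D pays $90,300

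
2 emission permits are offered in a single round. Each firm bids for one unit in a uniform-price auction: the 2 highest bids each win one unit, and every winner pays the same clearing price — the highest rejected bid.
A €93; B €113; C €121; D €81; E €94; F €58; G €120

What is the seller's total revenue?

Total revenue: €226

Ordering the bids: 121 (C), 120 (G), 113 (B), 94 (E), …
Top 2: C, G.
First losing bid is B's €113, which sets the uniform price.
Total revenue = 2 × €113 = €226.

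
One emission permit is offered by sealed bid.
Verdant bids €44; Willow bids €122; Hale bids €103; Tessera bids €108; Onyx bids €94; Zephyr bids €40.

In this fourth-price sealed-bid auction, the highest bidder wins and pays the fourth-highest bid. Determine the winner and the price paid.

Fourth-price sealed-bid auction: the highest bidder wins and pays the fourth-highest bid.
Bids in order: 122 (Willow) > 108 (Tessera) > 103 (Hale) > 94 (Onyx) > 44 (Verdant) > 40 (Zephyr)
Willow wins; payment is bid #4 in the ranking = €94.

Willow pays €94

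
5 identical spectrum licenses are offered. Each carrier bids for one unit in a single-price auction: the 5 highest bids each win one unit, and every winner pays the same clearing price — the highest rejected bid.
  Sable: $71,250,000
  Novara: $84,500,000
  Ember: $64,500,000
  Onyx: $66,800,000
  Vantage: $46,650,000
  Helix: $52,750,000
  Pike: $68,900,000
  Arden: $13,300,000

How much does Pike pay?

Pike pays $52,750,000

Bids ranked high→low: 84,500,000 (Novara), 71,250,000 (Sable), 68,900,000 (Pike), 66,800,000 (Onyx), 64,500,000 (Ember), 52,750,000 (Helix), 46,650,000 (Vantage), …
The 5 highest are Novara, Sable, Pike, Onyx, Ember.
First losing bid is Helix's $52,750,000, which sets the uniform price.
Pike wins → pays $52,750,000.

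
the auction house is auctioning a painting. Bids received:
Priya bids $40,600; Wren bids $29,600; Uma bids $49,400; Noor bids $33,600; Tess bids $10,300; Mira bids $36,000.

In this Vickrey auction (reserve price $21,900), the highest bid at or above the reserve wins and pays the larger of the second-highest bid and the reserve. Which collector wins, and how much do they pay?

Rule: the highest bid at or above the reserve wins and pays the larger of the second-highest bid and the reserve.
Sorting bids: 49,400 (Uma) > 40,600 (Priya) > 36,000 (Mira) > 33,600 (Noor) > 29,600 (Wren) > 10,300 (Tess)
Uma has the top bid at or above the reserve ($49,400).
max(second-highest $40,600, reserve $21,900) = $40,600; the reserve does not bind.

Uma pays $40,600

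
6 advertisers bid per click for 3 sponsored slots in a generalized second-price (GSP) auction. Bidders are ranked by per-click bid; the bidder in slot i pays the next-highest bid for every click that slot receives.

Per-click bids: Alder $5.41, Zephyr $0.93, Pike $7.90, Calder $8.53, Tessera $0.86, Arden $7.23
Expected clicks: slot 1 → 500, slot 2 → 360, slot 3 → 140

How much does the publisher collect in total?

Total revenue: $7310.20

Per-click bids in order: $8.53 (Calder) > $7.90 (Pike) > $7.23 (Arden) > $5.41 (Alder) > …
Slot 1: Calder pays $7.90 × 500 = $3950.00
Slot 2: Pike pays $7.23 × 360 = $2602.80
Slot 3: Arden pays $5.41 × 140 = $757.40
Total = $7310.20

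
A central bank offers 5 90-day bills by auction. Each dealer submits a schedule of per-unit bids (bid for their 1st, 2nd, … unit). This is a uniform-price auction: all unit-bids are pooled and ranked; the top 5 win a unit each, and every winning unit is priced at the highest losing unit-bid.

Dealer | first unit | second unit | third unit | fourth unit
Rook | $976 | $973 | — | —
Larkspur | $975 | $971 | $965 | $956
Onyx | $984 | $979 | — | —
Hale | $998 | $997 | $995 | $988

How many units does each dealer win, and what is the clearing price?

Merging the schedules and taking the best 5: 998 (Hale-1), 997 (Hale-2), 995 (Hale-3), 988 (Hale-4), 984 (Onyx-1)
Highest rejected unit-bid = $979.
Allocation: Hale 4, Onyx 1.

Hale 4, Onyx 1; clearing price $979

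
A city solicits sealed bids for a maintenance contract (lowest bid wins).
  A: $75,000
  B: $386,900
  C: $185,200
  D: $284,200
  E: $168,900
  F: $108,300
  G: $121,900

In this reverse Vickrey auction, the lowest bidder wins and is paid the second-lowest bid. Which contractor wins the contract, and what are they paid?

A is paid $108,300

Rule: the lowest bidder wins and is paid the second-lowest bid.
Bids ranked: 75,000 (A) < 108,300 (F) < 121,900 (G) < 168,900 (E) < 185,200 (C) < 284,200 (D) < …
A wins with the lowest bid; price is set by the runner-up at $108,300.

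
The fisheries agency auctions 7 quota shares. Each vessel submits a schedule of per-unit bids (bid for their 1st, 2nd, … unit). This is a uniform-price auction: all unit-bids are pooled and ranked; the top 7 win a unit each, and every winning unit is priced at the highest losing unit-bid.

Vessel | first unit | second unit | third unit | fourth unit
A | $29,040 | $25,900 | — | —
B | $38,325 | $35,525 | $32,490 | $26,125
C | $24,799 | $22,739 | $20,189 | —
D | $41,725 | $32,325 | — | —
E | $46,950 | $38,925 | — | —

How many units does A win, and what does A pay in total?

Merging the schedules and taking the best 7: 46,950 (E-1), 41,725 (D-1), 38,925 (E-2), 38,325 (B-1), 35,525 (B-2), 32,490 (B-3), 32,325 (D-2)
Highest rejected unit-bid = $29,040.
A wins 0 unit(s) at $29,040 each.

A: 0 units, pays $0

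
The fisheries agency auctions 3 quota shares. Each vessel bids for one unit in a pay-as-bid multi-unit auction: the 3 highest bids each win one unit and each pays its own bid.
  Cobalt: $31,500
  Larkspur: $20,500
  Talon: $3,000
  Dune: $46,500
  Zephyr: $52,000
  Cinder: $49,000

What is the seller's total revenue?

Total revenue: $147,500

Ordering the bids: 52,000 (Zephyr), 49,000 (Cinder), 46,500 (Dune), 31,500 (Cobalt), 20,500 (Larkspur), …
The 3 highest are Zephyr, Cinder, Dune.
Total revenue = 52,000 + 49,000 + 46,500 = $147,500.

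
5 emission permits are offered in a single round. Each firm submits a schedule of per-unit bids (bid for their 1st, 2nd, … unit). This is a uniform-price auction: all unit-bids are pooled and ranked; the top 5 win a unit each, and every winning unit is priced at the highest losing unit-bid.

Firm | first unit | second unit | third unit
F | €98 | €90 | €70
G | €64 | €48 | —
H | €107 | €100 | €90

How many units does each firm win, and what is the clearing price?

F 2, H 3; clearing price €70

Merging the schedules and taking the best 5: 107 (H-1), 100 (H-2), 98 (F-1), 90 (F-2), 90 (H-3)
The (k+1)-th unit-bid is €70.
Allocation: F 2, H 3.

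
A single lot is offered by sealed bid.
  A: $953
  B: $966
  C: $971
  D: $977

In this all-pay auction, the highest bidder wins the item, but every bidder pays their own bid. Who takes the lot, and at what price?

D pays $977

Rule: the highest bidder wins the item, but every bidder pays their own bid.
Sorting bids: 977 (D) > 971 (C) > 966 (B) > 953 (A)
D is highest and takes the item; every bidder forfeits their bid.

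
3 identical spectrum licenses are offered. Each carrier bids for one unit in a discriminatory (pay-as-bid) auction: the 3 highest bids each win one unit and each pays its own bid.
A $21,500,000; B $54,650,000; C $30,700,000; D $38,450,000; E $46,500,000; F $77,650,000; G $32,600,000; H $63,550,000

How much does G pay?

G pays $0

Bids ranked high→low: 77,650,000 (F), 63,550,000 (H), 54,650,000 (B), 46,500,000 (E), 38,450,000 (D), …
The 3 highest are F, H, B.
G does not win → $0.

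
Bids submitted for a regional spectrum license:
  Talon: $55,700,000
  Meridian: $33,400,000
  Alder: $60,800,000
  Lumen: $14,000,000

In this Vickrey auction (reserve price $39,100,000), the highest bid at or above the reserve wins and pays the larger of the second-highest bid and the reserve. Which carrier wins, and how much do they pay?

Alder pays $55,700,000

Vickrey auction (reserve price $39,100,000): the highest bid at or above the reserve wins and pays the larger of the second-highest bid and the reserve.
Bids in order: 60,800,000 (Alder) > 55,700,000 (Talon) > 33,400,000 (Meridian) > 14,000,000 (Lumen)
Alder has the top bid at or above the reserve ($60,800,000).
max(second-highest $55,700,000, reserve $39,100,000) = $55,700,000; the reserve does not bind.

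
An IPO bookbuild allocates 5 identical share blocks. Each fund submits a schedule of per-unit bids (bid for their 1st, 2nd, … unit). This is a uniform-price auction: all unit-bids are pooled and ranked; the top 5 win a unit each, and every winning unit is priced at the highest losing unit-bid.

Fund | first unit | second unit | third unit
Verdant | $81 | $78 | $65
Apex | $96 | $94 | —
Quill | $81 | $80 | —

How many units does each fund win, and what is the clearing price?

All unit-bids, highest first — top 5: 96 (Apex-1), 94 (Apex-2), 81 (Verdant-1), 81 (Quill-1), 80 (Quill-2)
First bid not allocated: $78.
Allocation: Apex 2, Quill 2, Verdant 1.

Apex 2, Quill 2, Verdant 1; clearing price $78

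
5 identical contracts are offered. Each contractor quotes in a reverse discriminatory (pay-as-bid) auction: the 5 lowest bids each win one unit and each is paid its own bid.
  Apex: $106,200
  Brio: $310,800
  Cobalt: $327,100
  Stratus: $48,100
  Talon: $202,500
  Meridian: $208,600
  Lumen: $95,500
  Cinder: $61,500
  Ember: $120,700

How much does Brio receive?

Bids ranked low→high: 48,100 (Stratus), 61,500 (Cinder), 95,500 (Lumen), 106,200 (Apex), 120,700 (Ember), 202,500 (Talon), 208,600 (Meridian), …
The 5 lowest are Stratus, Cinder, Lumen, Apex, Ember.
Brio does not win → $0.

Brio is paid $0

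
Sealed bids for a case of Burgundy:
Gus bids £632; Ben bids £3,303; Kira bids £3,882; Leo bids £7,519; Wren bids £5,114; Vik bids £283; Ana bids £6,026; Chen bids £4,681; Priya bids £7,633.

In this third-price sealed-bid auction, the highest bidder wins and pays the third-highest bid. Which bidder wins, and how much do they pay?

Priya pays £6,026

Sorting bids: 7,633 (Priya) > 7,519 (Leo) > 6,026 (Ana) > 5,114 (Wren) > 4,681 (Chen) > 3,882 (Kira) > …
Priya is highest; pays the third-highest bid, £6,026.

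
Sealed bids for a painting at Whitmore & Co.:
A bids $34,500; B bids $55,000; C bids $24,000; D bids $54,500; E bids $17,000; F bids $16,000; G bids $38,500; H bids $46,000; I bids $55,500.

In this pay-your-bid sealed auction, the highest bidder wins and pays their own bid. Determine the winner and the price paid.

Sorting bids: 55,500 (I) > 55,000 (B) > 54,500 (D) > 46,000 (H) > 38,500 (G) > 34,500 (A) > …
I has the highest bid and pays exactly that: $55,500.

I pays $55,500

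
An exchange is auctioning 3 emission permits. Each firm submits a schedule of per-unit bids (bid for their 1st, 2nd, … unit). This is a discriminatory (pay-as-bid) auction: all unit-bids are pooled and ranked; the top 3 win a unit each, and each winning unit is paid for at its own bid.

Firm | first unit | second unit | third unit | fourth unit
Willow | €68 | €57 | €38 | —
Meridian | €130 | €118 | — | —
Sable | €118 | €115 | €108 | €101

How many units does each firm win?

All unit-bids, highest first — top 3: 130 (Meridian-1), 118 (Meridian-2), 118 (Sable-1)
Next rejected bid: €115 (not a price — pay-as-bid).
Allocation: Meridian 2, Sable 1.

Meridian 2, Sable 1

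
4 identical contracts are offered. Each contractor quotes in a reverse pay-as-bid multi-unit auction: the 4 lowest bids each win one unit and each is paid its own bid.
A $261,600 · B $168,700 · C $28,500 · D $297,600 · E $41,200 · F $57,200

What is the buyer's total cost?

Total cost: $295,600

Ordering the bids: 28,500 (C), 41,200 (E), 57,200 (F), 168,700 (B), 261,600 (A), 297,600 (D)
The 4 lowest are C, E, F, B.
Total cost = 28,500 + 41,200 + 57,200 + 168,700 = $295,600.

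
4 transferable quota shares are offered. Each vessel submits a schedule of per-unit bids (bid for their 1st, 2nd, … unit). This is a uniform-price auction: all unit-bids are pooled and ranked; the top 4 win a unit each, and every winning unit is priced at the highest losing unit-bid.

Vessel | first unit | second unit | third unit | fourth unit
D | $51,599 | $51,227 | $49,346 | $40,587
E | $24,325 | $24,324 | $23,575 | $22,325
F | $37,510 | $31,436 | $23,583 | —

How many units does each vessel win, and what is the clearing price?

Pooled unit-bids ranked (top 4): 51,599 (D-1), 51,227 (D-2), 49,346 (D-3), 40,587 (D-4)
Highest rejected unit-bid = $37,510.
Allocation: D 4.

D 4; clearing price $37,510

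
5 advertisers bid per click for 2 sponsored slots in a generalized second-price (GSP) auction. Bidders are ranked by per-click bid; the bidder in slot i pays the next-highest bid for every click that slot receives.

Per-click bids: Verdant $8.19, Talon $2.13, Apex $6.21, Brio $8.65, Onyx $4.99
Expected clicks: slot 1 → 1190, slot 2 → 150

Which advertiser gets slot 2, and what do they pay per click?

Verdant; $6.21 per click

Sorting advertisers: $8.65 (Brio) > $8.19 (Verdant) > $6.21 (Apex) > …
Slot 2 goes to the second-ranked bidder, Verdant, who pays the next bid down: $6.21/click.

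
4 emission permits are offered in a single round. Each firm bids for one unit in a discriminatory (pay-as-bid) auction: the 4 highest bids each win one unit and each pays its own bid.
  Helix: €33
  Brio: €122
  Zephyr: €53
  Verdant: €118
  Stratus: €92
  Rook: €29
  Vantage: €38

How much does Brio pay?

Sorting: 122 (Brio), 118 (Verdant), 92 (Stratus), 53 (Zephyr), 38 (Vantage), 33 (Helix), …
Top 4: Brio, Verdant, Stratus, Zephyr.
Brio wins → own bid €122.

Brio pays €122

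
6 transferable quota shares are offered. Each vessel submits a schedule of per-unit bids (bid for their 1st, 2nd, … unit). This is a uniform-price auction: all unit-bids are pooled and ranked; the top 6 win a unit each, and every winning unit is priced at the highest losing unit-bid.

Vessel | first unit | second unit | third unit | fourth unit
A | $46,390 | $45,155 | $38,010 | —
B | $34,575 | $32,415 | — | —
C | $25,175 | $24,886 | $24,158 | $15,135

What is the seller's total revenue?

Merging the schedules and taking the best 6: 46,390 (A-1), 45,155 (A-2), 38,010 (A-3), 34,575 (B-1), 32,415 (B-2), 25,175 (C-1)
The (k+1)-th unit-bid is $24,886.
Allocation: A 3, B 2, C 1. Every unit priced at $24,886.
Revenue = 6 × 24,886 = $149,316.

Total revenue: $149,316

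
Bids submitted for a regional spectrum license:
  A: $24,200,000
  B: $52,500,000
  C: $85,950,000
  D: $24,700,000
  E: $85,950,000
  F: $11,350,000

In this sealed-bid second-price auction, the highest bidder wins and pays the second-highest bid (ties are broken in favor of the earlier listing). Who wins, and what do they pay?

Bids in order: 85,950,000 (C) > 85,950,000 (E) > 52,500,000 (B) > 24,700,000 (D) > 24,200,000 (A) > 11,350,000 (F)
Tie at $85,950,000 → C wins by tie-break.
C is highest; pays the second-highest bid, $85,950,000.

C pays $85,950,000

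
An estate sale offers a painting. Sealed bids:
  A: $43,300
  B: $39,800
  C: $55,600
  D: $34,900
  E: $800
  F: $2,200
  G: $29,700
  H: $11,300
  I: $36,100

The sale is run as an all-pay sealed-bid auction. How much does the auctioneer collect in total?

Total revenue: $253,700

Rule: the highest bidder wins the item, but every bidder pays their own bid.
Bids in order: 55,600 (C) > 43,300 (A) > 39,800 (B) > 36,100 (I) > 34,900 (D) > 29,700 (G) > …
C wins with the top bid; all bids are sunk regardless.
Every bidder forfeits their bid regardless of winning.
Revenue = 43,300 + 39,800 + 55,600 + 34,900 + 800 + 2,200 + 29,700 + 11,300 + 36,100 = $253,700.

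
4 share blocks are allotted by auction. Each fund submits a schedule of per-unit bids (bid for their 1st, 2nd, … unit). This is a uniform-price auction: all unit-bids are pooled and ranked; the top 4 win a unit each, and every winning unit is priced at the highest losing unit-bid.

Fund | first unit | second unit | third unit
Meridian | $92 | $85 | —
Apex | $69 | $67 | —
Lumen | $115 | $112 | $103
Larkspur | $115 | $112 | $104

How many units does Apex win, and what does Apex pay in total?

All unit-bids, highest first — top 4: 115 (Lumen-1), 115 (Larkspur-1), 112 (Lumen-2), 112 (Larkspur-2)
The (k+1)-th unit-bid is $104.
Apex wins 0 unit(s) at $104 each.

Apex: 0 units, pays $0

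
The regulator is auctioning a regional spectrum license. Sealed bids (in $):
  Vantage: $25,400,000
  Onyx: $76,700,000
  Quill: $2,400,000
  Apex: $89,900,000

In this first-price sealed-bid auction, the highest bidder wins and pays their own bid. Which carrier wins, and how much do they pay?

Rule: the highest bidder wins and pays their own bid.
Bids in order: 89,900,000 (Apex) > 76,700,000 (Onyx) > 25,400,000 (Vantage) > 2,400,000 (Quill)
Apex is highest → pays own bid, $89,900,000.

Apex pays $89,900,000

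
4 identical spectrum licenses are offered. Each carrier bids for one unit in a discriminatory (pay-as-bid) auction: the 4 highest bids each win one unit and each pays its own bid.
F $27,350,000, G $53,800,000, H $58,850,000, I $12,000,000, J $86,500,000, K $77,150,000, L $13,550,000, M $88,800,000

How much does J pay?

J pays $86,500,000

Ordering the bids: 88,800,000 (M), 86,500,000 (J), 77,150,000 (K), 58,850,000 (H), 53,800,000 (G), 27,350,000 (F), …
The 4 highest are M, J, K, H.
J wins → own bid $86,500,000.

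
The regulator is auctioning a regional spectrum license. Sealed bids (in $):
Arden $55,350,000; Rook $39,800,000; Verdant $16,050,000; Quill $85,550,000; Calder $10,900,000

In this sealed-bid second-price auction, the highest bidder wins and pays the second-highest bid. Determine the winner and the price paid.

Quill pays $55,350,000

Bids ranked: 85,550,000 (Quill) > 55,350,000 (Arden) > 39,800,000 (Rook) > 16,050,000 (Verdant) > 10,900,000 (Calder)
Quill is highest; pays the second-highest bid, $55,350,000.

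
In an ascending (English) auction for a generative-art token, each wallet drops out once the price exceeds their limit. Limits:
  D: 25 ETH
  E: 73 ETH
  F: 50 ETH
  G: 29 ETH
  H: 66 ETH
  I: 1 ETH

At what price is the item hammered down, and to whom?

Limits in order: 73 (E) > 66 (H) > 50 (F) > 29 (G) > 25 (D) > 1 (I)
Bidding ends when H exits at 66 ETH; E takes it.

E wins at 66 ETH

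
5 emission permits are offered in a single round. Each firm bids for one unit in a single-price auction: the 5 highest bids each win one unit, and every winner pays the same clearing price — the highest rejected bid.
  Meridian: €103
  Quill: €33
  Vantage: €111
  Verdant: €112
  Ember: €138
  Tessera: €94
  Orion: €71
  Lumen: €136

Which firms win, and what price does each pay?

Ember, Lumen, Verdant, Vantage, Meridian; each pays €94

Sorting: 138 (Ember), 136 (Lumen), 112 (Verdant), 111 (Vantage), 103 (Meridian), 94 (Tessera), 71 (Orion), …
The 5 highest are Ember, Lumen, Verdant, Vantage, Meridian.
First losing bid is Tessera's €94, which sets the uniform price.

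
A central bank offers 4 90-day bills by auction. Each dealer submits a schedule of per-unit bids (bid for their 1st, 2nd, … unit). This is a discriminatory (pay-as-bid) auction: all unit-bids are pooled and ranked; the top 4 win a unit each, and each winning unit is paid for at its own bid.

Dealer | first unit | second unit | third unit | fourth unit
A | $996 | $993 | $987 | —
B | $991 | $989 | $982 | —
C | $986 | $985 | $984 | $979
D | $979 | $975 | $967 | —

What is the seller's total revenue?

Merging the schedules and taking the best 4: 996 (A-1), 993 (A-2), 991 (B-1), 989 (B-2)
Next rejected bid: $987 (not a price — pay-as-bid).
Each winning unit pays its own bid.
Revenue = 996 + 993 + 991 + 989 = $3,969.

Total revenue: $3,969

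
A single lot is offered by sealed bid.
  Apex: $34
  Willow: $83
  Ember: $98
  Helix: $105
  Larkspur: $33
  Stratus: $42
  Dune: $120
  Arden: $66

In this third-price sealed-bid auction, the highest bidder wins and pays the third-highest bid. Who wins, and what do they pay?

Dune pays $98

Rule: the highest bidder wins and pays the third-highest bid.
Sorting bids: 120 (Dune) > 105 (Helix) > 98 (Ember) > 83 (Willow) > 66 (Arden) > 42 (Stratus) > …
Dune wins; payment is bid #3 in the ranking = $98.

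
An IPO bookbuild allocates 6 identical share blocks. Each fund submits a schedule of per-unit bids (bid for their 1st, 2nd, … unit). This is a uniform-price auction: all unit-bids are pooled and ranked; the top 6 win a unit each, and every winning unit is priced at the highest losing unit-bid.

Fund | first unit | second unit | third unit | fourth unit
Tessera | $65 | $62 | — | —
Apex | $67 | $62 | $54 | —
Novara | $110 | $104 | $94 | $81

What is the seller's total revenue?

Total revenue: $372

All unit-bids, highest first — top 6: 110 (Novara-1), 104 (Novara-2), 94 (Novara-3), 81 (Novara-4), 67 (Apex-1), 65 (Tessera-1)
First bid not allocated: $62.
Allocation: Apex 1, Novara 4, Tessera 1. Every unit priced at $62.
Revenue = 6 × 62 = $372.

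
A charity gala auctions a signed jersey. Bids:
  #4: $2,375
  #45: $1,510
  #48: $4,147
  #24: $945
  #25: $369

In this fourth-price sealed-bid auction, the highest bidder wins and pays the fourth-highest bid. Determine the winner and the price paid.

Fourth-price sealed-bid auction: the highest bidder wins and pays the fourth-highest bid.
Bids ranked: 4,147 (#48) > 2,375 (#4) > 1,510 (#45) > 945 (#24) > 369 (#25)
#48 wins; payment is bid #4 in the ranking = $945.

#48 pays $945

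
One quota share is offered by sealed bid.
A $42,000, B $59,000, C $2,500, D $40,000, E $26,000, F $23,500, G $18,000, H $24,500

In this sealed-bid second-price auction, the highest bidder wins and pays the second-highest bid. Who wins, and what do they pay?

B pays $42,000

Sealed-bid second-price auction: the highest bidder wins and pays the second-highest bid.
Sorting bids: 59,000 (B) > 42,000 (A) > 40,000 (D) > 26,000 (E) > 24,500 (H) > 23,500 (F) > …
Second-price: B pays A's bid of $42,000.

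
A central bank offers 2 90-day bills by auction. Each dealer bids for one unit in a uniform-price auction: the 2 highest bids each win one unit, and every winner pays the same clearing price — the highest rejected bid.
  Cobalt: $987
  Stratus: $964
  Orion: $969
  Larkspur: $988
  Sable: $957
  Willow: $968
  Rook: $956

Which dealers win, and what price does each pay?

Ordering the bids: 988 (Larkspur), 987 (Cobalt), 969 (Orion), 968 (Willow), …
Top 2: Larkspur, Cobalt.
Highest unsuccessful bid: $969 → clearing price.

Larkspur, Cobalt; each pays $969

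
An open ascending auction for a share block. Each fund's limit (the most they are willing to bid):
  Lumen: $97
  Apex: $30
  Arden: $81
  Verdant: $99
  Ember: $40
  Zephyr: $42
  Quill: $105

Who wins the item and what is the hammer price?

Limits in order: 105 (Quill) > 99 (Verdant) > 97 (Lumen) > 81 (Arden) > 42 (Zephyr) > 40 (Ember) > …
Bidding ends when Verdant exits at $99; Quill takes it.

Quill wins at $99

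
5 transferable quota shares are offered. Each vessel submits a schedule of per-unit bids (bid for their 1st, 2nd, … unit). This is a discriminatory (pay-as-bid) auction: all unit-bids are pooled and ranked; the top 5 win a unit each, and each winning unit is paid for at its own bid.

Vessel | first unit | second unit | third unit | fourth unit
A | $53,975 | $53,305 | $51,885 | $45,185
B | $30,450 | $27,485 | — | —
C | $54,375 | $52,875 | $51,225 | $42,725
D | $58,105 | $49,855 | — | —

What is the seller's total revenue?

Total revenue: $272,635

Merging the schedules and taking the best 5: 58,105 (D-1), 54,375 (C-1), 53,975 (A-1), 53,305 (A-2), 52,875 (C-2)
Next rejected bid: $51,885 (not a price — pay-as-bid).
Each winning unit pays its own bid.
Revenue = 58,105 + 54,375 + 53,975 + 53,305 + 52,875 = $272,635.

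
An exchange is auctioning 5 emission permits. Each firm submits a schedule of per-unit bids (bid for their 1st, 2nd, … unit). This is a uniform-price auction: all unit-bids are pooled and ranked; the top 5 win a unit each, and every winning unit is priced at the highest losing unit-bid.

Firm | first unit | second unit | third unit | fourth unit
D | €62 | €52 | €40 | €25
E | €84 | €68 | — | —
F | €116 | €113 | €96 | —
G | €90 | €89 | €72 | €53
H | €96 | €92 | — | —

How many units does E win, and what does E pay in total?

E: 0 units, pays €0

Merging the schedules and taking the best 5: 116 (F-1), 113 (F-2), 96 (F-3), 96 (H-1), 92 (H-2)
The (k+1)-th unit-bid is €90.
E wins 0 unit(s) at €90 each.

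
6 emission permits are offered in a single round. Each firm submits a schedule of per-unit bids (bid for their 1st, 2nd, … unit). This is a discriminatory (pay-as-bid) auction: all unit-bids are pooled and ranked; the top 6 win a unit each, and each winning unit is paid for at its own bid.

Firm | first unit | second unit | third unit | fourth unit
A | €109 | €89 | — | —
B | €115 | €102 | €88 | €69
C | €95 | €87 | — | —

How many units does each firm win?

A 2, B 3, C 1

All unit-bids, highest first — top 6: 115 (B-1), 109 (A-1), 102 (B-2), 95 (C-1), 89 (A-2), 88 (B-3)
Next rejected bid: €87 (not a price — pay-as-bid).
Allocation: A 2, B 3, C 1.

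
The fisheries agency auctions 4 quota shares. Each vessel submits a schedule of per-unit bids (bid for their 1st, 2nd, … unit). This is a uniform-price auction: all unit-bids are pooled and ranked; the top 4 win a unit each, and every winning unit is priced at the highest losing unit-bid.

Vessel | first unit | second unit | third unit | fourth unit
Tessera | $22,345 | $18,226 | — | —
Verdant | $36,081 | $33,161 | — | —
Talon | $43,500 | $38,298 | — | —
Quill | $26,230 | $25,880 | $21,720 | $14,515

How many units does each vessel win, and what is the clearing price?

Pooled unit-bids ranked (top 4): 43,500 (Talon-1), 38,298 (Talon-2), 36,081 (Verdant-1), 33,161 (Verdant-2)
First bid not allocated: $26,230.
Allocation: Talon 2, Verdant 2.

Talon 2, Verdant 2; clearing price $26,230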